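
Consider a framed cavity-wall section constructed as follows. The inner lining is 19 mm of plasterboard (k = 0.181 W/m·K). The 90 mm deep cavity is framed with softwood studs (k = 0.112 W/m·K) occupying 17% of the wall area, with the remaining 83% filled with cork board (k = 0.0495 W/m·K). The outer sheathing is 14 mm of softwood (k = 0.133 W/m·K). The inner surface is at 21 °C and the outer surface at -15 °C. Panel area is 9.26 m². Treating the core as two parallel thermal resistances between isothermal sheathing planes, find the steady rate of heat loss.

Q ≈ 195 W

Sheathing layers in series; stud and cavity paths in parallel between them.
R_inner = 0.019/(0.181×9.26) = 0.01134 K/W
R_stud  = 0.09/(0.112×0.17×9.26) = 0.5105 K/W
R_cav   = 0.09/(0.0495×0.83×9.26) = 0.2366 K/W
1/R_core = 1/R_stud + 1/R_cav → R_core = 0.1617 K/W
R_outer = 0.014/(0.133×9.26) = 0.01137 K/W
R_total = 0.1844 K/W
Q = ΔT/R_total = 36/0.1844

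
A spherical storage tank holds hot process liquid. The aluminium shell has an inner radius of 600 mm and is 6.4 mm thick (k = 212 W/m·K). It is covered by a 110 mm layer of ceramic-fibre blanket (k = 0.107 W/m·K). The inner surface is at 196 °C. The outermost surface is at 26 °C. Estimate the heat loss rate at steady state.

Q ≈ 903 W

Radial (spherical) resistances in series:
R_aluminium shell = (1/0.6 − 1/0.6064)/(4π×212) = 6.603×10^-6 K/W
R_ceramic-fibre blanket = (1/0.6064 − 1/0.7164)/(4π×0.107) = 0.1883 K/W
R_total = 0.1883 K/W
Q = ΔT/R_total = 170/0.1883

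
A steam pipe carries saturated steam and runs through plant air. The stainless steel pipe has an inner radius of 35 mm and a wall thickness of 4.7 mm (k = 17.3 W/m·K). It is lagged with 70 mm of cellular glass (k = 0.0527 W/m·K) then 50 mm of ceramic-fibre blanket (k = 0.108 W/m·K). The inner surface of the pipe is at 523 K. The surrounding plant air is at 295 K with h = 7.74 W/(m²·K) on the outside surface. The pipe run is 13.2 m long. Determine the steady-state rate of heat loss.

Q ≈ 802 W

Treating each annulus and film as a series resistance:
R_stainless steel pipe wall = ln(39.7/35)/(2π×17.3×13.2) = 8.782×10^-5 K/W
R_cellular glass = ln(109.7/39.7)/(2π×0.0527×13.2) = 0.2325 K/W
R_ceramic-fibre blanket = ln(159.7/109.7)/(2π×0.108×13.2) = 0.04193 K/W
R_outer film = 1/(h_o·2πr_oL) = 1/(7.74×2π×0.1597×13.2) = 0.009754 K/W
R_total = 0.2843 K/W
Q = ΔT/R_total = 228/0.2843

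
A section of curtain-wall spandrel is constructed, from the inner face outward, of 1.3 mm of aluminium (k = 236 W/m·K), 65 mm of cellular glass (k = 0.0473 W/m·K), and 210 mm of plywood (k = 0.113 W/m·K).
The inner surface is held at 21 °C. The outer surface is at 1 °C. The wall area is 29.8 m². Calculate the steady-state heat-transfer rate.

Q ≈ 184 W

Using the resistance-network approach (series):
R_aluminium = L/(kA) = 0.0013/(236×29.8) = 1.848×10^-7 K/W
R_cellular glass = L/(kA) = 0.065/(0.0473×29.8) = 0.04611 K/W
R_plywood = L/(kA) = 0.21/(0.113×29.8) = 0.06236 K/W
R_total = 0.1085 K/W
Q = ΔT / R_total = 20 / 0.1085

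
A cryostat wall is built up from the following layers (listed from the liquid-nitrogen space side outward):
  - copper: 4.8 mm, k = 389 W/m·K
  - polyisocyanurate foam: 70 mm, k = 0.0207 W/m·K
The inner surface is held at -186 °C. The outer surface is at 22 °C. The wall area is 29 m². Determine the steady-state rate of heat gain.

Using the resistance-network approach (series):
R_copper = L/(kA) = 0.0048/(389×29) = 4.255×10^-7 K/W
R_polyisocyanurate foam = L/(kA) = 0.07/(0.0207×29) = 0.1166 K/W
R_total = 0.1166 K/W
Q = ΔT / R_total = 208 / 0.1166

Q ≈ 1780 W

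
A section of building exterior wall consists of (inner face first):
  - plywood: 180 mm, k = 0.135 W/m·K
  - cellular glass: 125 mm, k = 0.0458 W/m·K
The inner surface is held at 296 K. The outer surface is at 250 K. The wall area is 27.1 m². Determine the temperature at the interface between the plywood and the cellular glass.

Treating each layer as a thermal resistance in series:
R_plywood = L/(kA) = 0.18/(0.135×27.1) = 0.0492 K/W
R_cellular glass = L/(kA) = 0.125/(0.0458×27.1) = 0.1007 K/W
R_total = 0.1499 K/W;  Q = ΔT/R_total = 46/0.1499 = 306.8 W
T_interface = T_inner − Q·ΣR(inner→interface) = 296 − 307×0.0492

T ≈ 281 K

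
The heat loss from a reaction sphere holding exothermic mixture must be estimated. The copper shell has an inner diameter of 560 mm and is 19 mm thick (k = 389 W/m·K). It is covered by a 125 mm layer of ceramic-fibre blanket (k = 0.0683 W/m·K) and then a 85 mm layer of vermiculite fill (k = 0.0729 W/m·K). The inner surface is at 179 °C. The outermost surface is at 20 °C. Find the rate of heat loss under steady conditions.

Q ≈ 101 W

Each spherical layer contributes R = (1/r_i − 1/r_o)/(4πk):
R_copper shell = (1/0.28 − 1/0.299)/(4π×389) = 4.643×10^-5 K/W
R_ceramic-fibre blanket = (1/0.299 − 1/0.424)/(4π×0.0683) = 1.149 K/W
R_vermiculite fill = (1/0.424 − 1/0.509)/(4π×0.0729) = 0.4299 K/W
R_total = 1.579 K/W
Q = ΔT/R_total = 159/1.579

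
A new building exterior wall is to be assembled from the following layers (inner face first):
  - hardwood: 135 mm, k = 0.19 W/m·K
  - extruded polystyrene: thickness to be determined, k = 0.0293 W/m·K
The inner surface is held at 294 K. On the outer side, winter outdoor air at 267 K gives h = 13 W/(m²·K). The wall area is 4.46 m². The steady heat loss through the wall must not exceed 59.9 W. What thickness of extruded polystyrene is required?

Series thermal resistances:
R_hardwood = L/(kA) = 0.135/(0.19×4.46) = 0.1593 K/W
R_outer film = 1/(h_o·A) = 1/(13×4.46) = 0.01725 K/W
Sum of the known resistances R_other = 0.1766 K/W
Required total resistance R_tot = ΔT/Q_allow = 27/59.9 = 0.4508 K/W
R_extruded polystyrene = R_tot − R_other = 0.2742 K/W
L = R·k·A = 0.2742×0.0293×4.46

L ≈ 35.8 mm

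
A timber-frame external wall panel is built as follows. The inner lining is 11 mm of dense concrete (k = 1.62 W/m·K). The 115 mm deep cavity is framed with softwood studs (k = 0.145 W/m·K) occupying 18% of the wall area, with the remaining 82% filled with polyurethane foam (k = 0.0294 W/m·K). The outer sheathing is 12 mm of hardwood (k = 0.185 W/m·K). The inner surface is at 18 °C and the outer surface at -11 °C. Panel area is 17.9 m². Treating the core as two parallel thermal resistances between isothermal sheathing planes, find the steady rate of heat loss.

Q ≈ 220 W

Sheathing layers in series; stud and cavity paths in parallel between them.
R_inner = 0.011/(1.62×17.9) = 3.793×10^-4 K/W
R_stud  = 0.115/(0.145×0.18×17.9) = 0.2462 K/W
R_cav   = 0.115/(0.0294×0.82×17.9) = 0.2665 K/W
1/R_core = 1/R_stud + 1/R_cav → R_core = 0.128 K/W
R_outer = 0.012/(0.185×17.9) = 0.003624 K/W
R_total = 0.132 K/W
Q = ΔT/R_total = 29/0.132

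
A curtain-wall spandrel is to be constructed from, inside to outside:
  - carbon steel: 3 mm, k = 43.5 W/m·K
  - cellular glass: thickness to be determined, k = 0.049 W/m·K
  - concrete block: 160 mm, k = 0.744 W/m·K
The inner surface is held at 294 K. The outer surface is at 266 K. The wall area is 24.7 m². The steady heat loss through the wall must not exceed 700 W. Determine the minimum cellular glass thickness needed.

Series thermal resistances:
R_carbon steel = L/(kA) = 0.003/(43.5×24.7) = 2.792×10^-6 K/W
R_concrete block = L/(kA) = 0.16/(0.744×24.7) = 0.008707 K/W
Sum of the known resistances R_other = 0.008709 K/W
Required total resistance R_tot = ΔT/Q_allow = 28/700 = 0.04 K/W
R_cellular glass = R_tot − R_other = 0.03129 K/W
L = R·k·A = 0.03129×0.049×24.7

L ≈ 37.9 mm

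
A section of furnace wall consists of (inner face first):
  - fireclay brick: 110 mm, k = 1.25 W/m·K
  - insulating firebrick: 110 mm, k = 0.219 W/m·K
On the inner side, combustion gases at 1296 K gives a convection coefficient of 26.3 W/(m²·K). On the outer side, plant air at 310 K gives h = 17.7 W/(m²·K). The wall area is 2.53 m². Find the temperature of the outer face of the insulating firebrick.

Model the wall as resistances in series:
R_inner film = 1/(h_i·A) = 1/(26.3×2.53) = 0.01503 K/W
R_fireclay brick = L/(kA) = 0.11/(1.25×2.53) = 0.03478 K/W
R_insulating firebrick = L/(kA) = 0.11/(0.219×2.53) = 0.1985 K/W
R_outer film = 1/(h_o·A) = 1/(17.7×2.53) = 0.02233 K/W
R_total = 0.2707 K/W;  Q = ΔT/R_total = 986/0.2707 = 3643 W
T_interface = T_inner − Q·ΣR(inner→interface) = 1296 − 3640×0.2483

T ≈ 391 K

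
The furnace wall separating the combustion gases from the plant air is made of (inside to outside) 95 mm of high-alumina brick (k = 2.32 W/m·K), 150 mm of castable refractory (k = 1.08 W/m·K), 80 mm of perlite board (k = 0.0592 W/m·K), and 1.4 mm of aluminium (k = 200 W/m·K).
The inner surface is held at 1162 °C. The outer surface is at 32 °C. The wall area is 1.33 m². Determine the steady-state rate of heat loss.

Thermal resistances in series:
R_high-alumina brick = L/(kA) = 0.095/(2.32×1.33) = 0.03079 K/W
R_castable refractory = L/(kA) = 0.15/(1.08×1.33) = 0.1044 K/W
R_perlite board = L/(kA) = 0.08/(0.0592×1.33) = 1.016 K/W
R_aluminium = L/(kA) = 0.0014/(200×1.33) = 5.263×10^-6 K/W
R_total = 1.151 K/W
Q = ΔT / R_total = 1130 / 1.151

Q ≈ 982 W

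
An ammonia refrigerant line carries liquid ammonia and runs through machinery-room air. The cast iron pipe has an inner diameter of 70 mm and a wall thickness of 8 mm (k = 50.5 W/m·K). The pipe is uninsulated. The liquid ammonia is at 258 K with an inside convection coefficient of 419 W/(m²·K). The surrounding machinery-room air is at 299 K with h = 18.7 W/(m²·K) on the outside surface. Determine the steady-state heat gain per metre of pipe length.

For a radial system each layer contributes R = ln(r_out/r_in)/(2πkL); films add R = 1/(hA).
R_inner film = 1/(h_i·2πr₁L) = 1/(419×2π×0.035×1) = 0.01085 K/W
R_cast iron pipe wall = ln(43/35)/(2π×50.5×1) = 6.488×10^-4 K/W
R_outer film = 1/(h_o·2πr_oL) = 1/(18.7×2π×0.043×1) = 0.1979 K/W
R_total = 0.2094 K/W
Q = ΔT/R_total = 41/0.2094

q′ ≈ 196 W/m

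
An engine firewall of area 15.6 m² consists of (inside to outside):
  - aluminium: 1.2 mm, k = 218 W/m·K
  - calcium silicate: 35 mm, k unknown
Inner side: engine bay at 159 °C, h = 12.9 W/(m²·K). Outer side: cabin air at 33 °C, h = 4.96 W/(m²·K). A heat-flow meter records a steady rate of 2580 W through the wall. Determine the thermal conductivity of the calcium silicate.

k ≈ 0.0725 W/(m·K)

Series thermal resistances:
R_inner film = 1/(h_i·A) = 1/(12.9×15.6) = 0.004969 K/W
R_aluminium = L/(kA) = 0.0012/(218×15.6) = 3.529×10^-7 K/W
R_outer film = 1/(h_o·A) = 1/(4.96×15.6) = 0.01292 K/W
Sum of known resistances R_other = 0.01789 K/W
Total R = ΔT/Q = 126/2580 = 0.04884 K/W
R_calcium silicate = R_total − R_other = 0.03094 K/W
k = L/(R·A) = 0.035/(0.03094×15.6)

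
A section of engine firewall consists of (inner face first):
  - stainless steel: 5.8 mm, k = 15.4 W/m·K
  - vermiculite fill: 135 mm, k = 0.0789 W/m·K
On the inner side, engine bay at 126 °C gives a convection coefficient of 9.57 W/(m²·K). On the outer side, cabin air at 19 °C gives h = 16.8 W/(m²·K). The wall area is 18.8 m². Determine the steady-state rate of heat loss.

Q ≈ 1070 W

Series thermal resistances:
R_inner film = 1/(h_i·A) = 1/(9.57×18.8) = 0.005558 K/W
R_stainless steel = L/(kA) = 0.0058/(15.4×18.8) = 2.003×10^-5 K/W
R_vermiculite fill = L/(kA) = 0.135/(0.0789×18.8) = 0.09101 K/W
R_outer film = 1/(h_o·A) = 1/(16.8×18.8) = 0.003166 K/W
R_total = 0.09976 K/W
Q = ΔT / R_total = 107 / 0.09976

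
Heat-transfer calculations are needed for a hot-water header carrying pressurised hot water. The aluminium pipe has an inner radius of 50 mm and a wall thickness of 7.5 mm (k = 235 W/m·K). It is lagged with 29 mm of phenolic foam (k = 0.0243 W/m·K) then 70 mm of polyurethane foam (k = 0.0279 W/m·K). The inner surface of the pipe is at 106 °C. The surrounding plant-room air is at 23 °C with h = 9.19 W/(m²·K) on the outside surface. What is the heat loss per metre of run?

q′ ≈ 13.5 W/m

Radial resistances (cylindrical: R_cond = ln(r_o/r_i)/(2πkL), R_conv = 1/(h·2πrL)):
R_aluminium pipe wall = ln(57.5/50)/(2π×235×1) = 9.465×10^-5 K/W
R_phenolic foam = ln(86.5/57.5)/(2π×0.0243×1) = 2.675 K/W
R_polyurethane foam = ln(156.5/86.5)/(2π×0.0279×1) = 3.382 K/W
R_outer film = 1/(h_o·2πr_oL) = 1/(9.19×2π×0.1565×1) = 0.1107 K/W
R_total = 6.168 K/W
Q = ΔT/R_total = 83/6.168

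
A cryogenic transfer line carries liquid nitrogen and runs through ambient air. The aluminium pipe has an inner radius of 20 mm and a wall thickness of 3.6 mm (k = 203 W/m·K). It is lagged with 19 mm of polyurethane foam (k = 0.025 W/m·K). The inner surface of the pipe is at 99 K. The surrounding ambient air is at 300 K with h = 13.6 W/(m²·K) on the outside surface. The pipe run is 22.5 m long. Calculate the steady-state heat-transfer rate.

Q ≈ 1120 W

Per-layer cylindrical resistances, series-summed:
R_aluminium pipe wall = ln(23.6/20)/(2π×203×22.5) = 5.767×10^-6 K/W
R_polyurethane foam = ln(42.6/23.6)/(2π×0.025×22.5) = 0.1671 K/W
R_outer film = 1/(h_o·2πr_oL) = 1/(13.6×2π×0.0426×22.5) = 0.01221 K/W
R_total = 0.1793 K/W
Q = ΔT/R_total = 201/0.1793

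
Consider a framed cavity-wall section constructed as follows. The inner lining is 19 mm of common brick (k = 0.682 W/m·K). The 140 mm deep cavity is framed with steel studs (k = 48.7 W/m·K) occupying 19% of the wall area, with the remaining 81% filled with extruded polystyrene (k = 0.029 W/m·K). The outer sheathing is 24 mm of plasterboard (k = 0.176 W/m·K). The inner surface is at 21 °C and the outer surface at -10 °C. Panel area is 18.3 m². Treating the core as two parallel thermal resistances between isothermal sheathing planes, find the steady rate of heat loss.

Sheathing layers in series; stud and cavity paths in parallel between them.
R_inner = 0.019/(0.682×18.3) = 0.001522 K/W
R_stud  = 0.14/(48.7×0.19×18.3) = 8.268×10^-4 K/W
R_cav   = 0.14/(0.029×0.81×18.3) = 0.3257 K/W
1/R_core = 1/R_stud + 1/R_cav → R_core = 8.247×10^-4 K/W
R_outer = 0.024/(0.176×18.3) = 0.007452 K/W
R_total = 0.009799 K/W
Q = ΔT/R_total = 31/0.009799

Q ≈ 3160 W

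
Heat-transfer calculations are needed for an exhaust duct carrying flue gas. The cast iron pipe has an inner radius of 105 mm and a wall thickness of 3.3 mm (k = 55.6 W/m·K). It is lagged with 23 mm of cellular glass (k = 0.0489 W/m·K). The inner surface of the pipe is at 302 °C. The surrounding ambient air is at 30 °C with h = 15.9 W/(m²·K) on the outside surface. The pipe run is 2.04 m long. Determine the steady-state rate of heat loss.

Cylindrical conduction, so R = ln(r₂/r₁)/(2πkL) per layer, in series:
R_cast iron pipe wall = ln(108.3/105)/(2π×55.6×2.04) = 4.342×10^-5 K/W
R_cellular glass = ln(131.3/108.3)/(2π×0.0489×2.04) = 0.3072 K/W
R_outer film = 1/(h_o·2πr_oL) = 1/(15.9×2π×0.1313×2.04) = 0.03737 K/W
R_total = 0.3447 K/W
Q = ΔT/R_total = 272/0.3447

Q ≈ 789 W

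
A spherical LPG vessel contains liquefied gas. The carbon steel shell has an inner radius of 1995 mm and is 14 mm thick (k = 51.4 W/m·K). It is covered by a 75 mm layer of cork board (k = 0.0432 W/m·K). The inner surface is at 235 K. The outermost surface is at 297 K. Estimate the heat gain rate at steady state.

Q ≈ 1880 W

Each spherical layer contributes R = (1/r_i − 1/r_o)/(4πk):
R_carbon steel shell = (1/1.995 − 1/2.009)/(4π×51.4) = 5.408×10^-6 K/W
R_cork board = (1/2.009 − 1/2.084)/(4π×0.0432) = 0.033 K/W
R_total = 0.033 K/W
Q = ΔT/R_total = 62/0.033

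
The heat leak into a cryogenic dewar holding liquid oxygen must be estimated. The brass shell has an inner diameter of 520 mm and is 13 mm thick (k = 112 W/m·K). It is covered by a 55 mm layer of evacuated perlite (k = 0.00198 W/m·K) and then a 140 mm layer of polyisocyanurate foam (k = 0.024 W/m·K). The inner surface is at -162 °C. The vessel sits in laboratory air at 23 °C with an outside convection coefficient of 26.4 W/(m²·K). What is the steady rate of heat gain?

Each spherical layer contributes R = (1/r_i − 1/r_o)/(4πk):
R_brass shell = (1/0.26 − 1/0.273)/(4π×112) = 1.301×10^-4 K/W
R_evacuated perlite = (1/0.273 − 1/0.328)/(4π×0.00198) = 24.69 K/W
R_polyisocyanurate foam = (1/0.328 − 1/0.468)/(4π×0.024) = 3.024 K/W
R_outer film = 1/(h·4πr_o²) = 1/(26.4×4π×0.468²) = 0.01376 K/W
R_total = 27.72 K/W
Q = ΔT/R_total = 185/27.72

Q ≈ 6.67 W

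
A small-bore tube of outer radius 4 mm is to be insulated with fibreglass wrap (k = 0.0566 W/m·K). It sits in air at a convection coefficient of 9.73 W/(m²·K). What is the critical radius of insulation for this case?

For a cylinder r_cr = k/h = 0.0566/9.73
r_cr = 5.82 mm; since the bare radius (4 mm) is below r_cr, adding a thin layer of insulation will *increase* heat loss.

r_cr ≈ 5.82 mm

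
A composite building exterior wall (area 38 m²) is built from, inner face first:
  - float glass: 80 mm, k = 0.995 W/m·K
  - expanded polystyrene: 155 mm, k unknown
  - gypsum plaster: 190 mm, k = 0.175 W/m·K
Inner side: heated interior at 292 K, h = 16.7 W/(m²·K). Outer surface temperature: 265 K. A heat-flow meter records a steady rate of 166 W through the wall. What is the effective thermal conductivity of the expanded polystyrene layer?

k ≈ 0.0313 W/(m·K)

Using the resistance-network approach (series):
R_inner film = 1/(h_i·A) = 1/(16.7×38) = 0.001576 K/W
R_float glass = L/(kA) = 0.08/(0.995×38) = 0.002116 K/W
R_gypsum plaster = L/(kA) = 0.19/(0.175×38) = 0.02857 K/W
Sum of known resistances R_other = 0.03226 K/W
Total R = ΔT/Q = 27/166 = 0.1627 K/W
R_expanded polystyrene = R_total − R_other = 0.1304 K/W
k = L/(R·A) = 0.155/(0.1304×38)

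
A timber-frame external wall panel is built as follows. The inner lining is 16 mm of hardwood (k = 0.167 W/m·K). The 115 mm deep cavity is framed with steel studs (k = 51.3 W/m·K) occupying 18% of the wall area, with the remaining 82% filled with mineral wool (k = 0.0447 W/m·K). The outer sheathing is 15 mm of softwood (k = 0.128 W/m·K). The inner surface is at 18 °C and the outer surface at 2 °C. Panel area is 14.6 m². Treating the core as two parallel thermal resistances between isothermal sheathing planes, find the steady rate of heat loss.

Sheathing layers in series; stud and cavity paths in parallel between them.
R_inner = 0.016/(0.167×14.6) = 0.006562 K/W
R_stud  = 0.115/(51.3×0.18×14.6) = 8.53×10^-4 K/W
R_cav   = 0.115/(0.0447×0.82×14.6) = 0.2149 K/W
1/R_core = 1/R_stud + 1/R_cav → R_core = 8.496×10^-4 K/W
R_outer = 0.015/(0.128×14.6) = 0.008027 K/W
R_total = 0.01544 K/W
Q = ΔT/R_total = 16/0.01544

Q ≈ 1040 W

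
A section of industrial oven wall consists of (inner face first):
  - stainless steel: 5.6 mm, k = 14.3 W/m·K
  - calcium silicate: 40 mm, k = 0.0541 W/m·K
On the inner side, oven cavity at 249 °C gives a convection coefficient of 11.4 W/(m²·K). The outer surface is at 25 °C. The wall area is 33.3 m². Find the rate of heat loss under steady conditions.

Q ≈ 9010 W

Treating each layer as a thermal resistance in series:
R_inner film = 1/(h_i·A) = 1/(11.4×33.3) = 0.002634 K/W
R_stainless steel = L/(kA) = 0.0056/(14.3×33.3) = 1.176×10^-5 K/W
R_calcium silicate = L/(kA) = 0.04/(0.0541×33.3) = 0.0222 K/W
R_total = 0.02485 K/W
Q = ΔT / R_total = 224 / 0.02485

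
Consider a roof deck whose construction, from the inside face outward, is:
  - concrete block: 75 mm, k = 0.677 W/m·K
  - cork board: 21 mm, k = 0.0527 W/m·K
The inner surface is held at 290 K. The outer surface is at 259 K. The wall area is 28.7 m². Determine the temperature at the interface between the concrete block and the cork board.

T ≈ 283 K

Series thermal resistances:
R_concrete block = L/(kA) = 0.075/(0.677×28.7) = 0.00386 K/W
R_cork board = L/(kA) = 0.021/(0.0527×28.7) = 0.01388 K/W
R_total = 0.01774 K/W;  Q = ΔT/R_total = 31/0.01774 = 1747 W
T_interface = T_inner − Q·ΣR(inner→interface) = 290 − 1750×0.00386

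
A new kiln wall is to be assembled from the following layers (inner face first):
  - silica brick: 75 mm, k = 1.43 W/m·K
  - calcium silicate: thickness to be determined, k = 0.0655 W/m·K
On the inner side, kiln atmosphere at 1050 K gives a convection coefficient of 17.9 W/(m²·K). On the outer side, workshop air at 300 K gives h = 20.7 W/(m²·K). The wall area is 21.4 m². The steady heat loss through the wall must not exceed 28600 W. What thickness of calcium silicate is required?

Model the wall as resistances in series:
R_inner film = 1/(h_i·A) = 1/(17.9×21.4) = 0.002611 K/W
R_silica brick = L/(kA) = 0.075/(1.43×21.4) = 0.002451 K/W
R_outer film = 1/(h_o·A) = 1/(20.7×21.4) = 0.002257 K/W
Sum of the known resistances R_other = 0.007319 K/W
Required total resistance R_tot = ΔT/Q_allow = 750/28600 = 0.02622 K/W
R_calcium silicate = R_tot − R_other = 0.0189 K/W
L = R·k·A = 0.0189×0.0655×21.4

L ≈ 26.5 mm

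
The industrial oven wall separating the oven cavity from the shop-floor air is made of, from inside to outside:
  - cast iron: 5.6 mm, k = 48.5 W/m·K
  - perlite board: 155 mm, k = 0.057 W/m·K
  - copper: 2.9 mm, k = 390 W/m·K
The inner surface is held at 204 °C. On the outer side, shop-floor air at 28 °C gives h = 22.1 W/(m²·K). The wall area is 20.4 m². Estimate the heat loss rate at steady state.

Using the resistance-network approach (series):
R_cast iron = L/(kA) = 0.0056/(48.5×20.4) = 5.66×10^-6 K/W
R_perlite board = L/(kA) = 0.155/(0.057×20.4) = 0.1333 K/W
R_copper = L/(kA) = 0.0029/(390×20.4) = 3.645×10^-7 K/W
R_outer film = 1/(h_o·A) = 1/(22.1×20.4) = 0.002218 K/W
R_total = 0.1355 K/W
Q = ΔT / R_total = 176 / 0.1355

Q ≈ 1300 W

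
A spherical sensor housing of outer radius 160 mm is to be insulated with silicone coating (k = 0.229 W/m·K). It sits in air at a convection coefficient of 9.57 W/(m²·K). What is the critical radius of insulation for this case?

For a sphere r_cr = 2k/h = 2×0.229/9.57
r_cr = 47.9 mm; since the bare radius (160 mm) is above r_cr, any added insulation will reduce heat loss.

r_cr ≈ 47.9 mm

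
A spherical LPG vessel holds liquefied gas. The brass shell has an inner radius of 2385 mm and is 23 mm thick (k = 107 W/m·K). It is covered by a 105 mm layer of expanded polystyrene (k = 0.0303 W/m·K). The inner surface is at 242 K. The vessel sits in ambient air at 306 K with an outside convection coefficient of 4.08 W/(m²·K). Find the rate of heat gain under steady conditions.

Q ≈ 1320 W

Radial (spherical) resistances in series:
R_brass shell = (1/2.385 − 1/2.408)/(4π×107) = 2.978×10^-6 K/W
R_expanded polystyrene = (1/2.408 − 1/2.513)/(4π×0.0303) = 0.04557 K/W
R_outer film = 1/(h·4πr_o²) = 1/(4.08×4π×2.513²) = 0.003088 K/W
R_total = 0.04866 K/W
Q = ΔT/R_total = 64/0.04866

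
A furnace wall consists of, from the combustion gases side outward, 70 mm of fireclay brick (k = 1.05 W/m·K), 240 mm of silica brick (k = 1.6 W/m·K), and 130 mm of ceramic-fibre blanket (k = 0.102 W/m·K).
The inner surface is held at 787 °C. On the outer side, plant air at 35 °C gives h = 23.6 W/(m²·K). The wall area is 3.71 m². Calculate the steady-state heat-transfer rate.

Q ≈ 1820 W

Series thermal resistances:
R_fireclay brick = L/(kA) = 0.07/(1.05×3.71) = 0.01797 K/W
R_silica brick = L/(kA) = 0.24/(1.6×3.71) = 0.04043 K/W
R_ceramic-fibre blanket = L/(kA) = 0.13/(0.102×3.71) = 0.3435 K/W
R_outer film = 1/(h_o·A) = 1/(23.6×3.71) = 0.01142 K/W
R_total = 0.4134 K/W
Q = ΔT / R_total = 752 / 0.4134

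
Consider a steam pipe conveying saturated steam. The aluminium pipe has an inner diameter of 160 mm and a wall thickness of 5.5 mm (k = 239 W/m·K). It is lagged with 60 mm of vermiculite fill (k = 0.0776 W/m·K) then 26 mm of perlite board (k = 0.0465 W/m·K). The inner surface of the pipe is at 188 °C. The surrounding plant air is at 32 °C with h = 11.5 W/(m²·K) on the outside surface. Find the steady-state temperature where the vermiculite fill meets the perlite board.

Treating each annulus and film as a series resistance:
R_aluminium pipe wall = ln(85.5/80)/(2π×239×1) = 4.428×10^-5 K/W
R_vermiculite fill = ln(145.5/85.5)/(2π×0.0776×1) = 1.09 K/W
R_perlite board = ln(171.5/145.5)/(2π×0.0465×1) = 0.5627 K/W
R_outer film = 1/(h_o·2πr_oL) = 1/(11.5×2π×0.1715×1) = 0.0807 K/W
R_total = 1.734 K/W
Q = ΔT/R_total = 156/1.734
Q = 90 W/m
T_interface = T_inner − Q·ΣR(inner→interface) = 188 − 90×1.09

T ≈ 89.9 °C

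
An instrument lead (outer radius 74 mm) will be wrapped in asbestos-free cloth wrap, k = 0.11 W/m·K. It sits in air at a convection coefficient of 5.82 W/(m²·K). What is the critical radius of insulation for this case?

For a cylinder r_cr = k/h = 0.11/5.82
r_cr = 18.9 mm; since the bare radius (74 mm) is above r_cr, any added insulation will reduce heat loss.

r_cr ≈ 18.9 mm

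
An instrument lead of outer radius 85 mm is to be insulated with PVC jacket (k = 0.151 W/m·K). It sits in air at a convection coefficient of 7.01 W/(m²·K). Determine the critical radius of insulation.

For a cylinder r_cr = k/h = 0.151/7.01
r_cr = 21.5 mm; since the bare radius (85 mm) is above r_cr, any added insulation will reduce heat loss.

r_cr ≈ 21.5 mm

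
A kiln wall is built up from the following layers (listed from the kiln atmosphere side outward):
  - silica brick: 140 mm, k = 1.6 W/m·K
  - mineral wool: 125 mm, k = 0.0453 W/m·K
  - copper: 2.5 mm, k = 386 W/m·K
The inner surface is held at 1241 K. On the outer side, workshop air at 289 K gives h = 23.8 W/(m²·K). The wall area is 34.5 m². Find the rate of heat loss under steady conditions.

Using the resistance-network approach (series):
R_silica brick = L/(kA) = 0.14/(1.6×34.5) = 0.002536 K/W
R_mineral wool = L/(kA) = 0.125/(0.0453×34.5) = 0.07998 K/W
R_copper = L/(kA) = 0.0025/(386×34.5) = 1.877×10^-7 K/W
R_outer film = 1/(h_o·A) = 1/(23.8×34.5) = 0.001218 K/W
R_total = 0.08374 K/W
Q = ΔT / R_total = 952 / 0.08374

Q ≈ 11400 W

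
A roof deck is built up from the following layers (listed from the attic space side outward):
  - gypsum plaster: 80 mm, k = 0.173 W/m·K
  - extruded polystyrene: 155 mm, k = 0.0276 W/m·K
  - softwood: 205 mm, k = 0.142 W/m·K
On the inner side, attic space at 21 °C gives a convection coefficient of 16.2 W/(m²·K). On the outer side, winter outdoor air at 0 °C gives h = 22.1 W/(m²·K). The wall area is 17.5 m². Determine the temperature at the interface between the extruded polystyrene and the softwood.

Using the resistance-network approach (series):
R_inner film = 1/(h_i·A) = 1/(16.2×17.5) = 0.003527 K/W
R_gypsum plaster = L/(kA) = 0.08/(0.173×17.5) = 0.02642 K/W
R_extruded polystyrene = L/(kA) = 0.155/(0.0276×17.5) = 0.3209 K/W
R_softwood = L/(kA) = 0.205/(0.142×17.5) = 0.08249 K/W
R_outer film = 1/(h_o·A) = 1/(22.1×17.5) = 0.002586 K/W
R_total = 0.4359 K/W;  Q = ΔT/R_total = 21/0.4359 = 48.17 W
T_interface = T_inner − Q·ΣR(inner→interface) = 21 − 48.2×0.3509

T ≈ 4.1 °C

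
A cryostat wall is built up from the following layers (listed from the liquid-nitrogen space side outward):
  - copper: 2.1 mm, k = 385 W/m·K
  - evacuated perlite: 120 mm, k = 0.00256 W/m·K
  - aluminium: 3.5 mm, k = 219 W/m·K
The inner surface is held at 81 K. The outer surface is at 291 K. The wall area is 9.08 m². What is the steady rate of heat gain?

Using the resistance-network approach (series):
R_copper = L/(kA) = 0.0021/(385×9.08) = 6.007×10^-7 K/W
R_evacuated perlite = L/(kA) = 0.12/(0.00256×9.08) = 5.162 K/W
R_aluminium = L/(kA) = 0.0035/(219×9.08) = 1.76×10^-6 K/W
R_total = 5.162 K/W
Q = ΔT / R_total = 210 / 5.162

Q ≈ 40.7 W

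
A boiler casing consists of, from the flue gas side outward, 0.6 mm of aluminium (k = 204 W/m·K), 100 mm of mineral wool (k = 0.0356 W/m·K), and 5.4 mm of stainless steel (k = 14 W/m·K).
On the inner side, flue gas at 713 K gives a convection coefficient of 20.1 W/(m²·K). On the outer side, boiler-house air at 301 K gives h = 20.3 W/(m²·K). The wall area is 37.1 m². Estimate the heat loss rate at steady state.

Thermal resistances in series:
R_inner film = 1/(h_i·A) = 1/(20.1×37.1) = 0.001341 K/W
R_aluminium = L/(kA) = 0.0006/(204×37.1) = 7.928×10^-8 K/W
R_mineral wool = L/(kA) = 0.1/(0.0356×37.1) = 0.07571 K/W
R_stainless steel = L/(kA) = 0.0054/(14×37.1) = 1.04×10^-5 K/W
R_outer film = 1/(h_o·A) = 1/(20.3×37.1) = 0.001328 K/W
R_total = 0.07839 K/W
Q = ΔT / R_total = 412 / 0.07839

Q ≈ 5260 W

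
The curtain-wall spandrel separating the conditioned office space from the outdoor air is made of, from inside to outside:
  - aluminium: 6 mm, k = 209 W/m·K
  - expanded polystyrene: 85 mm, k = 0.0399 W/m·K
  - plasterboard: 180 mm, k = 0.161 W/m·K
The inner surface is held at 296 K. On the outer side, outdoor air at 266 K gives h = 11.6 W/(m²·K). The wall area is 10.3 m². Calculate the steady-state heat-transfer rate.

Q ≈ 92.7 W

Thermal resistances in series:
R_aluminium = L/(kA) = 0.006/(209×10.3) = 2.787×10^-6 K/W
R_expanded polystyrene = L/(kA) = 0.085/(0.0399×10.3) = 0.2068 K/W
R_plasterboard = L/(kA) = 0.18/(0.161×10.3) = 0.1085 K/W
R_outer film = 1/(h_o·A) = 1/(11.6×10.3) = 0.00837 K/W
R_total = 0.3237 K/W
Q = ΔT / R_total = 30 / 0.3237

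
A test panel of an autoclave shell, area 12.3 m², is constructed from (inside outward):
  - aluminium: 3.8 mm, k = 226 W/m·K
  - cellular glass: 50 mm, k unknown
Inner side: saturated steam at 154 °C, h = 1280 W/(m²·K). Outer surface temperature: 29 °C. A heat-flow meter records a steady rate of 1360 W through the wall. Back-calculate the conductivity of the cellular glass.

k ≈ 0.0443 W/(m·K)

Thermal resistances in series:
R_inner film = 1/(h_i·A) = 1/(1280×12.3) = 6.352×10^-5 K/W
R_aluminium = L/(kA) = 0.0038/(226×12.3) = 1.367×10^-6 K/W
Sum of known resistances R_other = 6.488×10^-5 K/W
Total R = ΔT/Q = 125/1360 = 0.09191 K/W
R_cellular glass = R_total − R_other = 0.09185 K/W
k = L/(R·A) = 0.05/(0.09185×12.3)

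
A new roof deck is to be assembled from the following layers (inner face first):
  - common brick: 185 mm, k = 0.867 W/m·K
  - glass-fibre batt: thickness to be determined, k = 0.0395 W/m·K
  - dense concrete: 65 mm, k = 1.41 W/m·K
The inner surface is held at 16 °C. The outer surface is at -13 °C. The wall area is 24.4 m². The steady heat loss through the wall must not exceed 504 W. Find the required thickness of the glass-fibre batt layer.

Model the wall as resistances in series:
R_common brick = L/(kA) = 0.185/(0.867×24.4) = 0.008745 K/W
R_dense concrete = L/(kA) = 0.065/(1.41×24.4) = 0.001889 K/W
Sum of the known resistances R_other = 0.01063 K/W
Required total resistance R_tot = ΔT/Q_allow = 29/504 = 0.05754 K/W
R_glass-fibre batt = R_tot − R_other = 0.04691 K/W
L = R·k·A = 0.04691×0.0395×24.4

L ≈ 45.2 mm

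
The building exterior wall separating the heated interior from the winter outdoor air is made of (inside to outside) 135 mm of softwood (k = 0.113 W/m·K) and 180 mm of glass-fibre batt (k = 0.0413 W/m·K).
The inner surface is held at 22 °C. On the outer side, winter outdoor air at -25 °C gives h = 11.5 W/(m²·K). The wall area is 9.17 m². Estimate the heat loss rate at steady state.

Q ≈ 76.4 W

Thermal resistances in series:
R_softwood = L/(kA) = 0.135/(0.113×9.17) = 0.1303 K/W
R_glass-fibre batt = L/(kA) = 0.18/(0.0413×9.17) = 0.4753 K/W
R_outer film = 1/(h_o·A) = 1/(11.5×9.17) = 0.009483 K/W
R_total = 0.615 K/W
Q = ΔT / R_total = 47 / 0.615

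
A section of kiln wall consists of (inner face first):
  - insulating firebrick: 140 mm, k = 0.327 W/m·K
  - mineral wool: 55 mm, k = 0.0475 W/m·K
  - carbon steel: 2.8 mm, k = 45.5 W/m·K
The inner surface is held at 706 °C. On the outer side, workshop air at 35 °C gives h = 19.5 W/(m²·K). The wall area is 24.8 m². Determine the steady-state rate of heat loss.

Series thermal resistances:
R_insulating firebrick = L/(kA) = 0.14/(0.327×24.8) = 0.01726 K/W
R_mineral wool = L/(kA) = 0.055/(0.0475×24.8) = 0.04669 K/W
R_carbon steel = L/(kA) = 0.0028/(45.5×24.8) = 2.481×10^-6 K/W
R_outer film = 1/(h_o·A) = 1/(19.5×24.8) = 0.002068 K/W
R_total = 0.06602 K/W
Q = ΔT / R_total = 671 / 0.06602

Q ≈ 10200 W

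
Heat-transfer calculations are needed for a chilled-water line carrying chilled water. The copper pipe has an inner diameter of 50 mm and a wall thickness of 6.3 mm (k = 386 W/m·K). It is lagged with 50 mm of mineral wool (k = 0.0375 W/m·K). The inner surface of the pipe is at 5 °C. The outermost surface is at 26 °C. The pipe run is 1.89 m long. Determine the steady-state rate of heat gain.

Treating each annulus and film as a series resistance:
R_copper pipe wall = ln(31.3/25)/(2π×386×1.89) = 4.903×10^-5 K/W
R_mineral wool = ln(81.3/31.3)/(2π×0.0375×1.89) = 2.143 K/W
R_total = 2.144 K/W
Q = ΔT/R_total = 21/2.144

Q ≈ 9.8 W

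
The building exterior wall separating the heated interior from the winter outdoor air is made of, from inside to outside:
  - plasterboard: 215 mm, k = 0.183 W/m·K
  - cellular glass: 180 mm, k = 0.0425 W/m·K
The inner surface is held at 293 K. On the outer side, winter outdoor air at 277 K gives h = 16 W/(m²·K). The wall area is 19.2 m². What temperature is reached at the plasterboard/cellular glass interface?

Using the resistance-network approach (series):
R_plasterboard = L/(kA) = 0.215/(0.183×19.2) = 0.06119 K/W
R_cellular glass = L/(kA) = 0.18/(0.0425×19.2) = 0.2206 K/W
R_outer film = 1/(h_o·A) = 1/(16×19.2) = 0.003255 K/W
R_total = 0.285 K/W;  Q = ΔT/R_total = 16/0.285 = 56.13 W
T_interface = T_inner − Q·ΣR(inner→interface) = 293 − 56.1×0.06119

T ≈ 290 K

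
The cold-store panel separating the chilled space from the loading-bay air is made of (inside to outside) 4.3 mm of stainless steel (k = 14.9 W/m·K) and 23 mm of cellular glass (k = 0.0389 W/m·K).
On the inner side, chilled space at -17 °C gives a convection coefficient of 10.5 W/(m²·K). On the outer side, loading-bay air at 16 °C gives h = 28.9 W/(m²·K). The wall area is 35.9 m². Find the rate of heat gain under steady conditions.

Q ≈ 1640 W

Thermal resistances in series:
R_inner film = 1/(h_i·A) = 1/(10.5×35.9) = 0.002653 K/W
R_stainless steel = L/(kA) = 0.0043/(14.9×35.9) = 8.039×10^-6 K/W
R_cellular glass = L/(kA) = 0.023/(0.0389×35.9) = 0.01647 K/W
R_outer film = 1/(h_o·A) = 1/(28.9×35.9) = 9.638×10^-4 K/W
R_total = 0.02009 K/W
Q = ΔT / R_total = 33 / 0.02009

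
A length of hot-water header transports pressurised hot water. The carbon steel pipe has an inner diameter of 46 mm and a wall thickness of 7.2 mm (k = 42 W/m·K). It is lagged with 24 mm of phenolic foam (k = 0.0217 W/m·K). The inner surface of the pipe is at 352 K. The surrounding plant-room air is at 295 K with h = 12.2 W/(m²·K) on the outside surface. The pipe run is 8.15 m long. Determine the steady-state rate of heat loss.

Treating each annulus and film as a series resistance:
R_carbon steel pipe wall = ln(30.2/23)/(2π×42×8.15) = 1.266×10^-4 K/W
R_phenolic foam = ln(54.2/30.2)/(2π×0.0217×8.15) = 0.5263 K/W
R_outer film = 1/(h_o·2πr_oL) = 1/(12.2×2π×0.0542×8.15) = 0.02953 K/W
R_total = 0.556 K/W
Q = ΔT/R_total = 57/0.556

Q ≈ 103 W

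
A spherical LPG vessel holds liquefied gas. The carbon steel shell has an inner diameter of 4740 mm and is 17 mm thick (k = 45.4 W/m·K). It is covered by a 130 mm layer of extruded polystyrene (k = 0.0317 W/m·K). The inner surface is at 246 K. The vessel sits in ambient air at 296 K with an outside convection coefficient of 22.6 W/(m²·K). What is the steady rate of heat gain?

Q ≈ 911 W

For a spherical shell R = (1/r₁ − 1/r₂)/(4πk); film R = 1/(h·4πr²). In series:
R_carbon steel shell = (1/2.37 − 1/2.387)/(4π×45.4) = 5.267×10^-6 K/W
R_extruded polystyrene = (1/2.387 − 1/2.517)/(4π×0.0317) = 0.05432 K/W
R_outer film = 1/(h·4πr_o²) = 1/(22.6×4π×2.517²) = 5.558×10^-4 K/W
R_total = 0.05488 K/W
Q = ΔT/R_total = 50/0.05488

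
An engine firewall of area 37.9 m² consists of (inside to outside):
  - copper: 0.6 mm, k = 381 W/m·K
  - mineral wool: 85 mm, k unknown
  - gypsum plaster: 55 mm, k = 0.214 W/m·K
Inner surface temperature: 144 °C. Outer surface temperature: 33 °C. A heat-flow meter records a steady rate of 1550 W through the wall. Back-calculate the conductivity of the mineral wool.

Model the wall as resistances in series:
R_copper = L/(kA) = 0.0006/(381×37.9) = 4.155×10^-8 K/W
R_gypsum plaster = L/(kA) = 0.055/(0.214×37.9) = 0.006781 K/W
Sum of known resistances R_other = 0.006781 K/W
Total R = ΔT/Q = 111/1550 = 0.07161 K/W
R_mineral wool = R_total − R_other = 0.06483 K/W
k = L/(R·A) = 0.085/(0.06483×37.9)

k ≈ 0.0346 W/(m·K)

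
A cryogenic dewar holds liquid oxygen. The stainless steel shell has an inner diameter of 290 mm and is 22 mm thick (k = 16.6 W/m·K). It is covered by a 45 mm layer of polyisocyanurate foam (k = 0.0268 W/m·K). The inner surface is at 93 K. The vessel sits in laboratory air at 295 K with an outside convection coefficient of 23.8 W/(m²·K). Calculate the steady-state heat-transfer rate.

Spherical conduction: R = (1/r_in − 1/r_out)/(4πk) per layer; series-sum.
R_stainless steel shell = (1/0.145 − 1/0.167)/(4π×16.6) = 0.004355 K/W
R_polyisocyanurate foam = (1/0.167 − 1/0.212)/(4π×0.0268) = 3.774 K/W
R_outer film = 1/(h·4πr_o²) = 1/(23.8×4π×0.212²) = 0.07439 K/W
R_total = 3.853 K/W
Q = ΔT/R_total = 202/3.853

Q ≈ 52.4 W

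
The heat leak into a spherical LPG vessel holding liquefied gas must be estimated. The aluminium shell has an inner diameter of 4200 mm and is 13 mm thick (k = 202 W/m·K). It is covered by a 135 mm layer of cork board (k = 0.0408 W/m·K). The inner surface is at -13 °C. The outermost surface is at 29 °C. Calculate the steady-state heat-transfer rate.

Spherical conduction: R = (1/r_in − 1/r_out)/(4πk) per layer; series-sum.
R_aluminium shell = (1/2.1 − 1/2.113)/(4π×202) = 1.154×10^-6 K/W
R_cork board = (1/2.113 − 1/2.248)/(4π×0.0408) = 0.05543 K/W
R_total = 0.05543 K/W
Q = ΔT/R_total = 42/0.05543

Q ≈ 758 W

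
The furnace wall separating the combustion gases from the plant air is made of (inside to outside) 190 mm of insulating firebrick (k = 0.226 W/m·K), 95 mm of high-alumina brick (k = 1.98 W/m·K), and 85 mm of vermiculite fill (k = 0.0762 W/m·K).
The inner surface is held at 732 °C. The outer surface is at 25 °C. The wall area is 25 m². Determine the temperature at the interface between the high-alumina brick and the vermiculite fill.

T ≈ 419 °C

Model the wall as resistances in series:
R_insulating firebrick = L/(kA) = 0.19/(0.226×25) = 0.03363 K/W
R_high-alumina brick = L/(kA) = 0.095/(1.98×25) = 0.001919 K/W
R_vermiculite fill = L/(kA) = 0.085/(0.0762×25) = 0.04462 K/W
R_total = 0.08017 K/W;  Q = ΔT/R_total = 707/0.08017 = 8819 W
T_interface = T_inner − Q·ΣR(inner→interface) = 732 − 8820×0.03555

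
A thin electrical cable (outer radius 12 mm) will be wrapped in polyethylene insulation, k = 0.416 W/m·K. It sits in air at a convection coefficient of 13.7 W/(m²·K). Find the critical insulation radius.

r_cr ≈ 30.4 mm

For a cylinder r_cr = k/h = 0.416/13.7
r_cr = 30.4 mm; since the bare radius (12 mm) is below r_cr, adding a thin layer of insulation will *increase* heat loss.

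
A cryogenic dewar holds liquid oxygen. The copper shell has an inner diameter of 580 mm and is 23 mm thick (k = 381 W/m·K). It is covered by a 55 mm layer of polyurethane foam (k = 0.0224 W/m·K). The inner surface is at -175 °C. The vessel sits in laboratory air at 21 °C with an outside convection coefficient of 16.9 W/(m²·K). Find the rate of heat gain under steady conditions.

Q ≈ 113 W

Spherical conduction: R = (1/r_in − 1/r_out)/(4πk) per layer; series-sum.
R_copper shell = (1/0.29 − 1/0.313)/(4π×381) = 5.292×10^-5 K/W
R_polyurethane foam = (1/0.313 − 1/0.368)/(4π×0.0224) = 1.696 K/W
R_outer film = 1/(h·4πr_o²) = 1/(16.9×4π×0.368²) = 0.03477 K/W
R_total = 1.731 K/W
Q = ΔT/R_total = 196/1.731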